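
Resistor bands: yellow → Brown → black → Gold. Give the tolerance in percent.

The last band, gold, is the tolerance band.
Gold corresponds to ±5%.

±5%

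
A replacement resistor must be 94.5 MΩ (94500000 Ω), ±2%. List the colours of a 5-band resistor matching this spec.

white, yellow, green, green, red

94500000 Ω = 945 × 10^5.
9 → white
4 → yellow
5 → green
Multiplier 10^5 → green.
±2% tolerance → red.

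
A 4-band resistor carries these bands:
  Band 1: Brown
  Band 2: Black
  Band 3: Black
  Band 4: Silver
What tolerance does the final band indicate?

±10%

The last band, silver, is the tolerance band.
Silver corresponds to ±10%.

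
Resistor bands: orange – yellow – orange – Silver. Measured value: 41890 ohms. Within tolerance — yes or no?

Orange → 3 (first significant figure)
Yellow → 4 (second significant figure)
Orange → ×10^3 multiplier
Silver → ±10% tolerance
34 × 1000 = 34000 Ω
Allowed range: 30600 Ω to 37400 Ω.
41890 ohms lies outside that range.

no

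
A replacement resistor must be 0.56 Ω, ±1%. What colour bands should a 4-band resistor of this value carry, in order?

green, blue, silver, brown

0.56 Ω = 56 × 10^-2.
5 → green
6 → blue
Multiplier 10^-2 → silver.
±1% tolerance → brown.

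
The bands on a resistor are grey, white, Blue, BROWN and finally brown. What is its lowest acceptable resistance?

8870.4 Ω

Grey → 8 (first significant figure)
White → 9 (second significant figure)
Blue → 6 (third significant figure)
Brown → ×10 multiplier
Brown → ±1% tolerance
896 × 10 = 8960 Ω
Lowest = 8960 × (1 − 1/100) = 8870.4 Ω.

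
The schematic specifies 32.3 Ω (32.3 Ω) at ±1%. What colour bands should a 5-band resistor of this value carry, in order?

orange, red, orange, gold, brown

32.3 Ω = 323 × 10^-1.
3 → orange
2 → red
3 → orange
Multiplier 10^-1 → gold.
±1% tolerance → brown.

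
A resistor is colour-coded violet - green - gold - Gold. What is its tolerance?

±5%

The last band, gold, is the tolerance band.
Gold corresponds to ±5%.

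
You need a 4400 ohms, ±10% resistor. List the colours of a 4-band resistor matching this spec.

4400 Ω = 44 × 10^2.
4 → yellow
4 → yellow
Multiplier 10^2 → red.
±10% tolerance → silver.

yellow, yellow, red, silver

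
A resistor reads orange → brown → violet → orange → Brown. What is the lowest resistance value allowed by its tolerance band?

Orange → 3 (first significant figure)
Brown → 1 (second significant figure)
Violet → 7 (third significant figure)
Orange → ×10^3 multiplier
Brown → ±1% tolerance
317 × 1000 = 317000 Ω
Lowest = 317000 × (1 − 1/100) = 313830 Ω.

313830 Ω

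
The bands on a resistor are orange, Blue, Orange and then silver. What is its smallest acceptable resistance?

Orange → 3 (first significant figure)
Blue → 6 (second significant figure)
Orange → ×10^3 multiplier
Silver → ±10% tolerance
36 × 1000 = 36000 Ω
Smallest = 36000 × (1 − 10/100) = 32400 Ω.

32400 Ω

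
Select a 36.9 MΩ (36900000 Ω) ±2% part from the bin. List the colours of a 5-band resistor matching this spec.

36900000 Ω = 369 × 10^5.
3 → orange
6 → blue
9 → white
Multiplier 10^5 → green.
±2% tolerance → red.

orange, blue, white, green, red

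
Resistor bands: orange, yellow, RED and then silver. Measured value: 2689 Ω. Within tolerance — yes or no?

no

Orange → 3 (first significant figure)
Yellow → 4 (second significant figure)
Red → ×10^2 multiplier
Silver → ±10% tolerance
34 × 100 = 3400 Ω
Allowed range: 3060 Ω to 3740 Ω.
2689 Ω lies outside that range.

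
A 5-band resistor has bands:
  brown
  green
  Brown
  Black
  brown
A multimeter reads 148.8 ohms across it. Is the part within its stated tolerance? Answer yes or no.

Brown → 1 (first significant figure)
Green → 5 (second significant figure)
Brown → 1 (third significant figure)
Black → ×1 multiplier
Brown → ±1% tolerance
151 × 1 = 151 Ω
Allowed range: 149.49 Ω to 152.51 Ω.
148.8 ohms lies outside that range.

no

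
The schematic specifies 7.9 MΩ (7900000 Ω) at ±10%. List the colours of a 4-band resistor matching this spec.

violet, white, green, silver

7900000 Ω = 79 × 10^5.
7 → violet
9 → white
Multiplier 10^5 → green.
±10% tolerance → silver.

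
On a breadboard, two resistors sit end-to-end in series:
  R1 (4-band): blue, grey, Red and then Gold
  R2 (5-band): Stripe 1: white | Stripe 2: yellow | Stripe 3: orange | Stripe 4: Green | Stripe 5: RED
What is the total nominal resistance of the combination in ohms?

94306800 Ω

R1: blue, grey → 68; red ×10^2 → 6800 Ω.
R2: white, yellow, orange → 943; green ×10^5 → 94300000 Ω.
Series: 6800 + 94300000 = 94306800 Ω.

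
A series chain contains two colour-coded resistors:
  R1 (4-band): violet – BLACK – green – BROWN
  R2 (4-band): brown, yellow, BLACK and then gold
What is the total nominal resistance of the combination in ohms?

7000014 Ω

R1: violet, black → 70; green ×10^5 → 7000000 Ω.
R2: brown, yellow → 14; black ×1 → 14 Ω.
Series: 7000000 + 14 = 7000014 Ω.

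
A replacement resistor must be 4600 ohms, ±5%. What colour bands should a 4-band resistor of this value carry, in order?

4600 Ω = 46 × 10^2.
4 → yellow
6 → blue
Multiplier 10^2 → red.
±5% tolerance → gold.

yellow, blue, red, gold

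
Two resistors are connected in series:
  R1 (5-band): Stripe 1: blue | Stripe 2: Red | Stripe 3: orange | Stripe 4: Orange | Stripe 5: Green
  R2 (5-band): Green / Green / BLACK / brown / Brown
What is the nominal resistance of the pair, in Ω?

628500 Ω

R1: blue, red, orange → 623; orange ×10^3 → 623000 Ω.
R2: green, green, black → 550; brown ×10 → 5500 Ω.
Series: 623000 + 5500 = 628500 Ω.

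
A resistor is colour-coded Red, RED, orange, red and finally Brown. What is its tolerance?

The last band, brown, is the tolerance band.
Brown corresponds to ±1%.

±1%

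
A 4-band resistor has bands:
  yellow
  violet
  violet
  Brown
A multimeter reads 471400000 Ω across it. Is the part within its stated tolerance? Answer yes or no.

yes

Yellow → 4 (first significant figure)
Violet → 7 (second significant figure)
Violet → ×10^7 multiplier
Brown → ±1% tolerance
47 × 10000000 = 470000000 Ω
Allowed range: 465300000 Ω to 474700000 Ω.
471400000 Ω lies inside that range.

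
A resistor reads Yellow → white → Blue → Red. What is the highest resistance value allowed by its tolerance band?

Yellow → 4 (first significant figure)
White → 9 (second significant figure)
Blue → ×10^6 multiplier
Red → ±2% tolerance
49 × 1000000 = 49000000 Ω
Highest = 49000000 × (1 + 2/100) = 49980000 Ω.

49980000 Ω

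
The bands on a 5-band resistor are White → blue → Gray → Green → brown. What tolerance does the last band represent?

The last band, brown, is the tolerance band.
Brown corresponds to ±1%.

±1%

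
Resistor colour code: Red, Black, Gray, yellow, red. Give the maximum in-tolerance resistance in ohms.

Red → 2 (first significant figure)
Black → 0 (second significant figure)
Grey → 8 (third significant figure)
Yellow → ×10^4 multiplier
Red → ±2% tolerance
208 × 10000 = 2080000 Ω
Maximum = 2080000 × (1 + 2/100) = 2121600 Ω.

2121600 Ω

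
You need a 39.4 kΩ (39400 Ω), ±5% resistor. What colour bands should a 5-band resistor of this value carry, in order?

orange, white, yellow, red, gold

39400 Ω = 394 × 10^2.
3 → orange
9 → white
4 → yellow
Multiplier 10^2 → red.
±5% tolerance → gold.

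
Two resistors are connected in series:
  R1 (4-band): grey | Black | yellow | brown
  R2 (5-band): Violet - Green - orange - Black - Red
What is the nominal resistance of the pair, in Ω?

800753 Ω

R1: grey, black → 80; yellow ×10^4 → 800000 Ω.
R2: violet, green, orange → 753; black ×1 → 753 Ω.
Series: 800000 + 753 = 800753 Ω.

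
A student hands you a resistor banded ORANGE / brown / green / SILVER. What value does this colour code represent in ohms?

3100000 Ω

Orange → 3 (first significant figure)
Brown → 1 (second significant figure)
Green → ×10^5 multiplier
31 × 100000 = 3100000 Ω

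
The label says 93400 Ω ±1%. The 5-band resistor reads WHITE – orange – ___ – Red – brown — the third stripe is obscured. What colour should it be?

yellow

93400 Ω = 934 × 10^2.
The third band gives digit 4 of the significand, and 4 is yellow.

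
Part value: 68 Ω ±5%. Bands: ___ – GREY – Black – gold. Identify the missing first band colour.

blue

68 Ω = 68 × 10^0.
The first band gives digit 6 of the significand, and 6 is blue.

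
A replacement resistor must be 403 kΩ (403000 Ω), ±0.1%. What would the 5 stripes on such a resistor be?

403000 Ω = 403 × 10^3.
4 → yellow
0 → black
3 → orange
Multiplier 10^3 → orange.
±0.1% tolerance → violet.

yellow, black, orange, orange, violet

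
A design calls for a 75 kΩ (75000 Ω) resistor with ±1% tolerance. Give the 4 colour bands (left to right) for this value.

75000 Ω = 75 × 10^3.
7 → violet
5 → green
Multiplier 10^3 → orange.
±1% tolerance → brown.

violet, green, orange, brown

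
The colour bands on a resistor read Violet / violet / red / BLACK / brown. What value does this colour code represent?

772 Ω

Violet → 7 (first significant figure)
Violet → 7 (second significant figure)
Red → 2 (third significant figure)
Black → ×1 multiplier
772 × 1 = 772 Ω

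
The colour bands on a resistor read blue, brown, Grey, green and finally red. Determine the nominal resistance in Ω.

Blue → 6 (first significant figure)
Brown → 1 (second significant figure)
Grey → 8 (third significant figure)
Green → ×10^5 multiplier
618 × 100000 = 61800000 Ω

61800000 Ω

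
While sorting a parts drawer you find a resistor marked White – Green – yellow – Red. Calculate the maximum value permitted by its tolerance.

White → 9 (first significant figure)
Green → 5 (second significant figure)
Yellow → ×10^4 multiplier
Red → ±2% tolerance
95 × 10000 = 950000 Ω
Maximum = 950000 × (1 + 2/100) = 969000 Ω.

969000 Ω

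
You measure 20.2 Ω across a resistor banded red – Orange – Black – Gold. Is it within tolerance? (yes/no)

no

Red → 2 (first significant figure)
Orange → 3 (second significant figure)
Black → ×1 multiplier
Gold → ±5% tolerance
23 × 1 = 23 Ω
Allowed range: 21.85 Ω to 24.15 Ω.
20.2 Ω lies outside that range.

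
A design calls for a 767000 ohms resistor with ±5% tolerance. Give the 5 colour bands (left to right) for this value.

767000 Ω = 767 × 10^3.
7 → violet
6 → blue
7 → violet
Multiplier 10^3 → orange.
±5% tolerance → gold.

violet, blue, violet, orange, gold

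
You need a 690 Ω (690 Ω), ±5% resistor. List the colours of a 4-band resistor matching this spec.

blue, white, brown, gold

690 Ω = 69 × 10^1.
6 → blue
9 → white
Multiplier 10^1 → brown.
±5% tolerance → gold.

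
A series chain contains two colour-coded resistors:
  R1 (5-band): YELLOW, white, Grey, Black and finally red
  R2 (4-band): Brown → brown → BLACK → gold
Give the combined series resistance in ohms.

R1: yellow, white, grey → 498; black ×1 → 498 Ω.
R2: brown, brown → 11; black ×1 → 11 Ω.
Series: 498 + 11 = 509 Ω.

509 Ω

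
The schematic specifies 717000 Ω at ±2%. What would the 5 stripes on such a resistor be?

717000 Ω = 717 × 10^3.
7 → violet
1 → brown
7 → violet
Multiplier 10^3 → orange.
±2% tolerance → red.

violet, brown, violet, orange, red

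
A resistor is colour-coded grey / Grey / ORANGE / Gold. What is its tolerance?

±5%

The last band, gold, is the tolerance band.
Gold corresponds to ±5%.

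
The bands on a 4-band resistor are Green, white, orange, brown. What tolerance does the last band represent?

±1%

The last band, brown, is the tolerance band.
Brown corresponds to ±1%.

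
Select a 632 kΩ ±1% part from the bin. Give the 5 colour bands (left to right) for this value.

632000 Ω = 632 × 10^3.
6 → blue
3 → orange
2 → red
Multiplier 10^3 → orange.
±1% tolerance → brown.

blue, orange, red, orange, brown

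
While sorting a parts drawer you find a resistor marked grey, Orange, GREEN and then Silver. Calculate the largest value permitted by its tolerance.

Grey → 8 (first significant figure)
Orange → 3 (second significant figure)
Green → ×10^5 multiplier
Silver → ±10% tolerance
83 × 100000 = 8300000 Ω
Largest = 8300000 × (1 + 10/100) = 9130000 Ω.

9130000 Ω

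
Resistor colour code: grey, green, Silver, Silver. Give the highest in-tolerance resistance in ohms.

0.935 Ω

Grey → 8 (first significant figure)
Green → 5 (second significant figure)
Silver → ×0.01 multiplier
Silver → ±10% tolerance
85 × 0.01 = 0.85 Ω
Highest = 0.85 × (1 + 10/100) = 0.935 Ω.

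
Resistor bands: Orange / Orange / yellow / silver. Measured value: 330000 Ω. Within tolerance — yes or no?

Orange → 3 (first significant figure)
Orange → 3 (second significant figure)
Yellow → ×10^4 multiplier
Silver → ±10% tolerance
33 × 10000 = 330000 Ω
Allowed range: 297000 Ω to 363000 Ω.
330000 Ω lies inside that range.

yes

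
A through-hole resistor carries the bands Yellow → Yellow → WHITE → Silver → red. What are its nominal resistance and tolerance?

4.49 Ω ±2%

Yellow → 4 (first significant figure)
Yellow → 4 (second significant figure)
White → 9 (third significant figure)
Silver → ×0.01 multiplier
Red → ±2% tolerance
449 × 0.01 = 4.49 Ω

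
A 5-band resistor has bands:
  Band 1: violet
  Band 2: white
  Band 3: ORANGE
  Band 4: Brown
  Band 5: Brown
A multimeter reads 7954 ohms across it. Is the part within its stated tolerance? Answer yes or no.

Violet → 7 (first significant figure)
White → 9 (second significant figure)
Orange → 3 (third significant figure)
Brown → ×10 multiplier
Brown → ±1% tolerance
793 × 10 = 7930 Ω
Allowed range: 7850.7 Ω to 8009.3 Ω.
7954 ohms lies inside that range.

yes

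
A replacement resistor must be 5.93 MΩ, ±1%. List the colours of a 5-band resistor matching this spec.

5930000 Ω = 593 × 10^4.
5 → green
9 → white
3 → orange
Multiplier 10^4 → yellow.
±1% tolerance → brown.

green, white, orange, yellow, brown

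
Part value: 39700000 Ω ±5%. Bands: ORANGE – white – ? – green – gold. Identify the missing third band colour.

39700000 Ω = 397 × 10^5.
The third band gives digit 7 of the significand, and 7 is violet.

violet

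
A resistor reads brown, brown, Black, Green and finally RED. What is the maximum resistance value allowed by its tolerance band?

Brown → 1 (first significant figure)
Brown → 1 (second significant figure)
Black → 0 (third significant figure)
Green → ×10^5 multiplier
Red → ±2% tolerance
110 × 100000 = 11000000 Ω
Maximum = 11000000 × (1 + 2/100) = 11220000 Ω.

11220000 Ω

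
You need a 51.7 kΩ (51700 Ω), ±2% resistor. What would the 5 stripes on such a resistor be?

51700 Ω = 517 × 10^2.
5 → green
1 → brown
7 → violet
Multiplier 10^2 → red.
±2% tolerance → red.

green, brown, violet, red, red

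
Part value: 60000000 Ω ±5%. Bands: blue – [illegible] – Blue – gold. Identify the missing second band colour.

60000000 Ω = 60 × 10^6.
The second band gives digit 0 of the significand, and 0 is black.

black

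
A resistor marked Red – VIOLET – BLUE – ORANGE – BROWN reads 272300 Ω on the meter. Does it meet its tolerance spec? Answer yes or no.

no

Red → 2 (first significant figure)
Violet → 7 (second significant figure)
Blue → 6 (third significant figure)
Orange → ×10^3 multiplier
Brown → ±1% tolerance
276 × 1000 = 276000 Ω
Allowed range: 273240 Ω to 278760 Ω.
272300 Ω lies outside that range.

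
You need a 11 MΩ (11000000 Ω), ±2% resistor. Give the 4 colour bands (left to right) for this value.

11000000 Ω = 11 × 10^6.
1 → brown
1 → brown
Multiplier 10^6 → blue.
±2% tolerance → red.

brown, brown, blue, red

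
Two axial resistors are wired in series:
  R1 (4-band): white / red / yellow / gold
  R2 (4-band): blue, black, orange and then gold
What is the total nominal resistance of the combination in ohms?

R1: white, red → 92; yellow ×10^4 → 920000 Ω.
R2: blue, black → 60; orange ×10^3 → 60000 Ω.
Series: 920000 + 60000 = 980000 Ω.

980000 Ω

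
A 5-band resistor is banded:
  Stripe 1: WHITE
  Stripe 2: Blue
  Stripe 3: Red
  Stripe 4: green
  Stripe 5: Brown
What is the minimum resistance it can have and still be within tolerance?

95238000 Ω

White → 9 (first significant figure)
Blue → 6 (second significant figure)
Red → 2 (third significant figure)
Green → ×10^5 multiplier
Brown → ±1% tolerance
962 × 100000 = 96200000 Ω
Minimum = 96200000 × (1 − 1/100) = 95238000 Ω.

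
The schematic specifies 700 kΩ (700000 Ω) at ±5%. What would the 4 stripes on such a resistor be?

violet, black, yellow, gold

700000 Ω = 70 × 10^4.
7 → violet
0 → black
Multiplier 10^4 → yellow.
±5% tolerance → gold.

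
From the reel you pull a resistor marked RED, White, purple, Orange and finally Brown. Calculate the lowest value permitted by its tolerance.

294030 Ω

Red → 2 (first significant figure)
White → 9 (second significant figure)
Violet → 7 (third significant figure)
Orange → ×10^3 multiplier
Brown → ±1% tolerance
297 × 1000 = 297000 Ω
Lowest = 297000 × (1 − 1/100) = 294030 Ω.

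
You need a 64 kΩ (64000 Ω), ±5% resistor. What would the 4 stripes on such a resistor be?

64000 Ω = 64 × 10^3.
6 → blue
4 → yellow
Multiplier 10^3 → orange.
±5% tolerance → gold.

blue, yellow, orange, gold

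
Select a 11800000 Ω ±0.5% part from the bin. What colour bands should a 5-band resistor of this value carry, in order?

11800000 Ω = 118 × 10^5.
1 → brown
1 → brown
8 → grey
Multiplier 10^5 → green.
±0.5% tolerance → green.

brown, brown, grey, green, green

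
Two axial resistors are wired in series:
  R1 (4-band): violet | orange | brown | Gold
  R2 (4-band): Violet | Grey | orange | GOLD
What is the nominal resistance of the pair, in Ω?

R1: violet, orange → 73; brown ×10 → 730 Ω.
R2: violet, grey → 78; orange ×10^3 → 78000 Ω.
Series: 730 + 78000 = 78730 Ω.

78730 Ω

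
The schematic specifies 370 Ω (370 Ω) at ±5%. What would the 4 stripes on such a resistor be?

orange, violet, brown, gold

370 Ω = 37 × 10^1.
3 → orange
7 → violet
Multiplier 10^1 → brown.
±5% tolerance → gold.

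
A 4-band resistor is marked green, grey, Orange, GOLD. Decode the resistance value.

Green → 5 (first significant figure)
Grey → 8 (second significant figure)
Orange → ×10^3 multiplier
58 × 1000 = 58000 Ω

58000 Ω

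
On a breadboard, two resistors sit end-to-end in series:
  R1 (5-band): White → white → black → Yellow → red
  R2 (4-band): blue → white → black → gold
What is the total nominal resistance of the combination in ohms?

R1: white, white, black → 990; yellow ×10^4 → 9900000 Ω.
R2: blue, white → 69; black ×1 → 69 Ω.
Series: 9900000 + 69 = 9900069 Ω.

9900069 Ω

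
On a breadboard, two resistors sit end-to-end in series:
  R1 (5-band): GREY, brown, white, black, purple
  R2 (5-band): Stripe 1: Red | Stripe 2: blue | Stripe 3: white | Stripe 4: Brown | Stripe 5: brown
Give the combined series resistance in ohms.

R1: grey, brown, white → 819; black ×1 → 819 Ω.
R2: red, blue, white → 269; brown ×10 → 2690 Ω.
Series: 819 + 2690 = 3509 Ω.

3509 Ω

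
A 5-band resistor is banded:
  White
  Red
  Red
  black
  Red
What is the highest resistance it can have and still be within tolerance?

940.44 Ω

White → 9 (first significant figure)
Red → 2 (second significant figure)
Red → 2 (third significant figure)
Black → ×1 multiplier
Red → ±2% tolerance
922 × 1 = 922 Ω
Highest = 922 × (1 + 2/100) = 940.44 Ω.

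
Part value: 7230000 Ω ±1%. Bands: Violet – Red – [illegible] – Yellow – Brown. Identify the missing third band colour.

orange

7230000 Ω = 723 × 10^4.
The third band gives digit 3 of the significand, and 3 is orange.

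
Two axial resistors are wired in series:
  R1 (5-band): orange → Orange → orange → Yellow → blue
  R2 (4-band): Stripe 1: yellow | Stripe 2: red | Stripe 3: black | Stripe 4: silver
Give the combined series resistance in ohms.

3330042 Ω

R1: orange, orange, orange → 333; yellow ×10^4 → 3330000 Ω.
R2: yellow, red → 42; black ×1 → 42 Ω.
Series: 3330000 + 42 = 3330042 Ω.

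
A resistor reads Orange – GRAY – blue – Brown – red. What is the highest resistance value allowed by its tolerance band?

Orange → 3 (first significant figure)
Grey → 8 (second significant figure)
Blue → 6 (third significant figure)
Brown → ×10 multiplier
Red → ±2% tolerance
386 × 10 = 3860 Ω
Highest = 3860 × (1 + 2/100) = 3937.2 Ω.

3937.2 Ω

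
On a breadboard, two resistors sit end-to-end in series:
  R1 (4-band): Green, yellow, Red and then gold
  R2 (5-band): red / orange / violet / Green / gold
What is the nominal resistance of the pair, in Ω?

23705400 Ω

R1: green, yellow → 54; red ×10^2 → 5400 Ω.
R2: red, orange, violet → 237; green ×10^5 → 23700000 Ω.
Series: 5400 + 23700000 = 23705400 Ω.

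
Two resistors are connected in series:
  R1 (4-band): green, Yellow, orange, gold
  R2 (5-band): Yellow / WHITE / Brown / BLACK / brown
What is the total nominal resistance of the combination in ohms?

54491 Ω

R1: green, yellow → 54; orange ×10^3 → 54000 Ω.
R2: yellow, white, brown → 491; black ×1 → 491 Ω.
Series: 54000 + 491 = 54491 Ω.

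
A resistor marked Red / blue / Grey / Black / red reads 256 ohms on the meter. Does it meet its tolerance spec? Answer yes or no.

Red → 2 (first significant figure)
Blue → 6 (second significant figure)
Grey → 8 (third significant figure)
Black → ×1 multiplier
Red → ±2% tolerance
268 × 1 = 268 Ω
Allowed range: 262.64 Ω to 273.36 Ω.
256 ohms lies outside that range.

no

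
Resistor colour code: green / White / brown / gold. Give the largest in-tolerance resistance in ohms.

619.5 Ω

Green → 5 (first significant figure)
White → 9 (second significant figure)
Brown → ×10 multiplier
Gold → ±5% tolerance
59 × 10 = 590 Ω
Largest = 590 × (1 + 5/100) = 619.5 Ω.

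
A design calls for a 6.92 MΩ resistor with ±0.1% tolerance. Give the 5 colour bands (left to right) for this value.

blue, white, red, yellow, violet

6920000 Ω = 692 × 10^4.
6 → blue
9 → white
2 → red
Multiplier 10^4 → yellow.
±0.1% tolerance → violet.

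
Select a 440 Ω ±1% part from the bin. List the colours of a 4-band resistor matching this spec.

440 Ω = 44 × 10^1.
4 → yellow
4 → yellow
Multiplier 10^1 → brown.
±1% tolerance → brown.

yellow, yellow, brown, brown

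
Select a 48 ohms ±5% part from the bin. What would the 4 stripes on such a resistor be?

48 Ω = 48 × 10^0.
4 → yellow
8 → grey
Multiplier 10^0 → black.
±5% tolerance → gold.

yellow, grey, black, gold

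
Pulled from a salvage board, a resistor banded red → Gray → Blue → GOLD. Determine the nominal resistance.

Red → 2 (first significant figure)
Grey → 8 (second significant figure)
Blue → ×10^6 multiplier
28 × 1000000 = 28000000 Ω

28000000 Ω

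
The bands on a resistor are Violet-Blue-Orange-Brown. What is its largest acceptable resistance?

Violet → 7 (first significant figure)
Blue → 6 (second significant figure)
Orange → ×10^3 multiplier
Brown → ±1% tolerance
76 × 1000 = 76000 Ω
Largest = 76000 × (1 + 1/100) = 76760 Ω.

76760 Ω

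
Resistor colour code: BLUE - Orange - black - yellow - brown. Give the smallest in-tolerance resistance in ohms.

Blue → 6 (first significant figure)
Orange → 3 (second significant figure)
Black → 0 (third significant figure)
Yellow → ×10^4 multiplier
Brown → ±1% tolerance
630 × 10000 = 6300000 Ω
Smallest = 6300000 × (1 − 1/100) = 6237000 Ω.

6237000 Ω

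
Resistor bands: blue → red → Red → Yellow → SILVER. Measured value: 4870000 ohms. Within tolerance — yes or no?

Blue → 6 (first significant figure)
Red → 2 (second significant figure)
Red → 2 (third significant figure)
Yellow → ×10^4 multiplier
Silver → ±10% tolerance
622 × 10000 = 6220000 Ω
Allowed range: 5598000 Ω to 6842000 Ω.
4870000 ohms lies outside that range.

no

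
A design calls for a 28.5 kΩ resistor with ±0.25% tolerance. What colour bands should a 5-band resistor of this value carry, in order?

28500 Ω = 285 × 10^2.
2 → red
8 → grey
5 → green
Multiplier 10^2 → red.
±0.25% tolerance → blue.

red, grey, green, red, blue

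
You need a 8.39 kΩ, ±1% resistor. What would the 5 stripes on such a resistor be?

grey, orange, white, brown, brown

8390 Ω = 839 × 10^1.
8 → grey
3 → orange
9 → white
Multiplier 10^1 → brown.
±1% tolerance → brown.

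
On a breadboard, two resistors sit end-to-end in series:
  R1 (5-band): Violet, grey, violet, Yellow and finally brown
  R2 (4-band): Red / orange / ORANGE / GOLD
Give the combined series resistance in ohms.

7893000 Ω

R1: violet, grey, violet → 787; yellow ×10^4 → 7870000 Ω.
R2: red, orange → 23; orange ×10^3 → 23000 Ω.
Series: 7870000 + 23000 = 7893000 Ω.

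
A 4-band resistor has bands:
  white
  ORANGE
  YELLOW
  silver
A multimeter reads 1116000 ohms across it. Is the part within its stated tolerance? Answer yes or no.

no

White → 9 (first significant figure)
Orange → 3 (second significant figure)
Yellow → ×10^4 multiplier
Silver → ±10% tolerance
93 × 10000 = 930000 Ω
Allowed range: 837000 Ω to 1023000 Ω.
1116000 ohms lies outside that range.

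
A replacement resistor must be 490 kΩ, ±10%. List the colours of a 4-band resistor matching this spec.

490000 Ω = 49 × 10^4.
4 → yellow
9 → white
Multiplier 10^4 → yellow.
±10% tolerance → silver.

yellow, white, yellow, silver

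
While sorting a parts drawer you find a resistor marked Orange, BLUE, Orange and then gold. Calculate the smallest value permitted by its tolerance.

34200 Ω

Orange → 3 (first significant figure)
Blue → 6 (second significant figure)
Orange → ×10^3 multiplier
Gold → ±5% tolerance
36 × 1000 = 36000 Ω
Smallest = 36000 × (1 − 5/100) = 34200 Ω.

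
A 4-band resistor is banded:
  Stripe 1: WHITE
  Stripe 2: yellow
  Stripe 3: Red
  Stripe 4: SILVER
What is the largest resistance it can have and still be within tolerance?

White → 9 (first significant figure)
Yellow → 4 (second significant figure)
Red → ×10^2 multiplier
Silver → ±10% tolerance
94 × 100 = 9400 Ω
Largest = 9400 × (1 + 10/100) = 10340 Ω.

10340 Ω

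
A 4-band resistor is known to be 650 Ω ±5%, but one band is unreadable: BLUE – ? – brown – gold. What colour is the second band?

green

650 Ω = 65 × 10^1.
The second band gives digit 5 of the significand, and 5 is green.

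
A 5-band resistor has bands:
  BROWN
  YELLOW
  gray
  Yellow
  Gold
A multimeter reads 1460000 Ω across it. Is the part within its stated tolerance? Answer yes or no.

yes

Brown → 1 (first significant figure)
Yellow → 4 (second significant figure)
Grey → 8 (third significant figure)
Yellow → ×10^4 multiplier
Gold → ±5% tolerance
148 × 10000 = 1480000 Ω
Allowed range: 1406000 Ω to 1554000 Ω.
1460000 Ω lies inside that range.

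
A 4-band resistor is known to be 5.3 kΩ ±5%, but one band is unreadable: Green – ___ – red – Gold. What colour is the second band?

5300 Ω = 53 × 10^2.
The second band gives digit 3 of the significand, and 3 is orange.

orange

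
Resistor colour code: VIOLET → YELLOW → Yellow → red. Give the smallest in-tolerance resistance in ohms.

725200 Ω

Violet → 7 (first significant figure)
Yellow → 4 (second significant figure)
Yellow → ×10^4 multiplier
Red → ±2% tolerance
74 × 10000 = 740000 Ω
Smallest = 740000 × (1 − 2/100) = 725200 Ω.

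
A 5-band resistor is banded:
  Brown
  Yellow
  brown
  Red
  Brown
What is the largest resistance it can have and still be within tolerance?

Brown → 1 (first significant figure)
Yellow → 4 (second significant figure)
Brown → 1 (third significant figure)
Red → ×10^2 multiplier
Brown → ±1% tolerance
141 × 100 = 14100 Ω
Largest = 14100 × (1 + 1/100) = 14241 Ω.

14241 Ω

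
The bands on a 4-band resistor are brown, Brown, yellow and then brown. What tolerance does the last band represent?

±1%

The last band, brown, is the tolerance band.
Brown corresponds to ±1%.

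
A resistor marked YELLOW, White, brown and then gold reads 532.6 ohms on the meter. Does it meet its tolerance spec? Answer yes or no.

Yellow → 4 (first significant figure)
White → 9 (second significant figure)
Brown → ×10 multiplier
Gold → ±5% tolerance
49 × 10 = 490 Ω
Allowed range: 465.5 Ω to 514.5 Ω.
532.6 ohms lies outside that range.

no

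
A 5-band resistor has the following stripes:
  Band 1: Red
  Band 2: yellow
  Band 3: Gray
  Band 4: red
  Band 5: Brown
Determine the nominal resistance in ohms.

Red → 2 (first significant figure)
Yellow → 4 (second significant figure)
Grey → 8 (third significant figure)
Red → ×10^2 multiplier
248 × 100 = 24800 Ω

24800 Ω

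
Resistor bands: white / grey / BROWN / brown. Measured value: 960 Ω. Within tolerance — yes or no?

White → 9 (first significant figure)
Grey → 8 (second significant figure)
Brown → ×10 multiplier
Brown → ±1% tolerance
98 × 10 = 980 Ω
Allowed range: 970.2 Ω to 989.8 Ω.
960 Ω lies outside that range.

no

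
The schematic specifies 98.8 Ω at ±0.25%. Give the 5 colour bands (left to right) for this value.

98.8 Ω = 988 × 10^-1.
9 → white
8 → grey
8 → grey
Multiplier 10^-1 → gold.
±0.25% tolerance → blue.

white, grey, grey, gold, blue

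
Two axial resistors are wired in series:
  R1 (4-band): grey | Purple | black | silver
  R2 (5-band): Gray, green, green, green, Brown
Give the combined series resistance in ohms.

85500087 Ω

R1: grey, violet → 87; black ×1 → 87 Ω.
R2: grey, green, green → 855; green ×10^5 → 85500000 Ω.
Series: 87 + 85500000 = 85500087 Ω.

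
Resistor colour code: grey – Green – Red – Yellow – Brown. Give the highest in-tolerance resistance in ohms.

8605200 Ω

Grey → 8 (first significant figure)
Green → 5 (second significant figure)
Red → 2 (third significant figure)
Yellow → ×10^4 multiplier
Brown → ±1% tolerance
852 × 10000 = 8520000 Ω
Highest = 8520000 × (1 + 1/100) = 8605200 Ω.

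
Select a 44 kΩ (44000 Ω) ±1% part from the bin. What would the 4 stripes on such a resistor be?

44000 Ω = 44 × 10^3.
4 → yellow
4 → yellow
Multiplier 10^3 → orange.
±1% tolerance → brown.

yellow, yellow, orange, brown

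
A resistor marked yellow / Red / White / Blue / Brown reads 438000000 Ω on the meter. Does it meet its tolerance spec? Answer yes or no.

Yellow → 4 (first significant figure)
Red → 2 (second significant figure)
White → 9 (third significant figure)
Blue → ×10^6 multiplier
Brown → ±1% tolerance
429 × 1000000 = 429000000 Ω
Allowed range: 424710000 Ω to 433290000 Ω.
438000000 Ω lies outside that range.

no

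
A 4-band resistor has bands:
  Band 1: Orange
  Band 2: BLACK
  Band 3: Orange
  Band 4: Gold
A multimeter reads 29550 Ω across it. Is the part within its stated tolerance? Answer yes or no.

Orange → 3 (first significant figure)
Black → 0 (second significant figure)
Orange → ×10^3 multiplier
Gold → ±5% tolerance
30 × 1000 = 30000 Ω
Allowed range: 28500 Ω to 31500 Ω.
29550 Ω lies inside that range.

yes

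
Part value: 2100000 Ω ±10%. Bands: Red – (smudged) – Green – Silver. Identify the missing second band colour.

2100000 Ω = 21 × 10^5.
The second band gives digit 1 of the significand, and 1 is brown.

brown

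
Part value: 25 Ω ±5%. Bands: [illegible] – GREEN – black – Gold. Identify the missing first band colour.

25 Ω = 25 × 10^0.
The first band gives digit 2 of the significand, and 2 is red.

red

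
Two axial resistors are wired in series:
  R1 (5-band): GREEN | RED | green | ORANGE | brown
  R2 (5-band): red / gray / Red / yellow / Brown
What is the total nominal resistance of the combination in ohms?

R1: green, red, green → 525; orange ×10^3 → 525000 Ω.
R2: red, grey, red → 282; yellow ×10^4 → 2820000 Ω.
Series: 525000 + 2820000 = 3345000 Ω.

3345000 Ω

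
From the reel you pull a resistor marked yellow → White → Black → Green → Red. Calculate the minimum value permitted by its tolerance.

Yellow → 4 (first significant figure)
White → 9 (second significant figure)
Black → 0 (third significant figure)
Green → ×10^5 multiplier
Red → ±2% tolerance
490 × 100000 = 49000000 Ω
Minimum = 49000000 × (1 − 2/100) = 48020000 Ω.

48020000 Ω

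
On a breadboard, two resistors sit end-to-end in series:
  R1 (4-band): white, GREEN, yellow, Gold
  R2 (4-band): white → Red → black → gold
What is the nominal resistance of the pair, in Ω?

950092 Ω

R1: white, green → 95; yellow ×10^4 → 950000 Ω.
R2: white, red → 92; black ×1 → 92 Ω.
Series: 950000 + 92 = 950092 Ω.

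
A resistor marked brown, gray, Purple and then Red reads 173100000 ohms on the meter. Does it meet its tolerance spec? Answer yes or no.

no

Brown → 1 (first significant figure)
Grey → 8 (second significant figure)
Violet → ×10^7 multiplier
Red → ±2% tolerance
18 × 10000000 = 180000000 Ω
Allowed range: 176400000 Ω to 183600000 Ω.
173100000 ohms lies outside that range.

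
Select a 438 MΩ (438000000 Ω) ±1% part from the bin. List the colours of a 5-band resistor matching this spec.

438000000 Ω = 438 × 10^6.
4 → yellow
3 → orange
8 → grey
Multiplier 10^6 → blue.
±1% tolerance → brown.

yellow, orange, grey, blue, brown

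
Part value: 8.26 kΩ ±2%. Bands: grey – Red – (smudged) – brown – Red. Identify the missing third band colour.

8260 Ω = 826 × 10^1.
The third band gives digit 6 of the significand, and 6 is blue.

blue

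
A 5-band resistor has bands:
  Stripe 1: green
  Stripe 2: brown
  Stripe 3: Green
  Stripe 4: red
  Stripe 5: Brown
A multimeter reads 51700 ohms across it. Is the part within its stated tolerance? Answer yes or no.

Green → 5 (first significant figure)
Brown → 1 (second significant figure)
Green → 5 (third significant figure)
Red → ×10^2 multiplier
Brown → ±1% tolerance
515 × 100 = 51500 Ω
Allowed range: 50985 Ω to 52015 Ω.
51700 ohms lies inside that range.

yes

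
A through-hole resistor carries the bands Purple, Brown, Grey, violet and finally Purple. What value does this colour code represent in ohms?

7180000000 Ω

Violet → 7 (first significant figure)
Brown → 1 (second significant figure)
Grey → 8 (third significant figure)
Violet → ×10^7 multiplier
718 × 10000000 = 7180000000 Ω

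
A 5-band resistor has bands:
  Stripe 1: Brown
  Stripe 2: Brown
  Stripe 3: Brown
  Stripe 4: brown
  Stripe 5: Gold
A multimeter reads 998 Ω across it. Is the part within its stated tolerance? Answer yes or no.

Brown → 1 (first significant figure)
Brown → 1 (second significant figure)
Brown → 1 (third significant figure)
Brown → ×10 multiplier
Gold → ±5% tolerance
111 × 10 = 1110 Ω
Allowed range: 1054.5 Ω to 1165.5 Ω.
998 Ω lies outside that range.

no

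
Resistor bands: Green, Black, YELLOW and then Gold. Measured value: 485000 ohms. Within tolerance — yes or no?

yes

Green → 5 (first significant figure)
Black → 0 (second significant figure)
Yellow → ×10^4 multiplier
Gold → ±5% tolerance
50 × 10000 = 500000 Ω
Allowed range: 475000 Ω to 525000 Ω.
485000 ohms lies inside that range.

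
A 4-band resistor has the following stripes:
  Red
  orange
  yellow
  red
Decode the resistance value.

230000 Ω

Red → 2 (first significant figure)
Orange → 3 (second significant figure)
Yellow → ×10^4 multiplier
23 × 10000 = 230000 Ω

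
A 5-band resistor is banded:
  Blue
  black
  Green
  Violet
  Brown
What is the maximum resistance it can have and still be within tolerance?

Blue → 6 (first significant figure)
Black → 0 (second significant figure)
Green → 5 (third significant figure)
Violet → ×10^7 multiplier
Brown → ±1% tolerance
605 × 10000000 = 6050000000 Ω
Maximum = 6050000000 × (1 + 1/100) = 6110500000 Ω.

6110500000 Ω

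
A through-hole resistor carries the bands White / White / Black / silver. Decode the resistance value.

99 Ω

White → 9 (first significant figure)
White → 9 (second significant figure)
Black → ×1 multiplier
99 × 1 = 99 Ω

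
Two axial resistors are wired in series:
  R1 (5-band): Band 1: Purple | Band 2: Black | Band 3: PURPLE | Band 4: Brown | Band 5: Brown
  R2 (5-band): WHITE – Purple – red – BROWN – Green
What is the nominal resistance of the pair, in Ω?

R1: violet, black, violet → 707; brown ×10 → 7070 Ω.
R2: white, violet, red → 972; brown ×10 → 9720 Ω.
Series: 7070 + 9720 = 16790 Ω.

16790 Ω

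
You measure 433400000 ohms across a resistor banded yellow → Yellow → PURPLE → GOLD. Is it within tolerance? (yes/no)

yes

Yellow → 4 (first significant figure)
Yellow → 4 (second significant figure)
Violet → ×10^7 multiplier
Gold → ±5% tolerance
44 × 10000000 = 440000000 Ω
Allowed range: 418000000 Ω to 462000000 Ω.
433400000 ohms lies inside that range.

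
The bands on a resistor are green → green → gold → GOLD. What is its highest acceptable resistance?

5.775 Ω

Green → 5 (first significant figure)
Green → 5 (second significant figure)
Gold → ×0.1 multiplier
Gold → ±5% tolerance
55 × 0.1 = 5.5 Ω
Highest = 5.5 × (1 + 5/100) = 5.775 Ω.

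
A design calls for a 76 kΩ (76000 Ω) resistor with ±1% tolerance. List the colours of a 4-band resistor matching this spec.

76000 Ω = 76 × 10^3.
7 → violet
6 → blue
Multiplier 10^3 → orange.
±1% tolerance → brown.

violet, blue, orange, brown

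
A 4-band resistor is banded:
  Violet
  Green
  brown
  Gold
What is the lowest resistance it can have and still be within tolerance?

712.5 Ω

Violet → 7 (first significant figure)
Green → 5 (second significant figure)
Brown → ×10 multiplier
Gold → ±5% tolerance
75 × 10 = 750 Ω
Lowest = 750 × (1 − 5/100) = 712.5 Ω.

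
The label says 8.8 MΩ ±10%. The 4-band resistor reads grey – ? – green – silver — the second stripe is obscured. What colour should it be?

8800000 Ω = 88 × 10^5.
The second band gives digit 8 of the significand, and 8 is grey.

grey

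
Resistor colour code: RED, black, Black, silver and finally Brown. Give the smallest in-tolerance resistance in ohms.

1.98 Ω

Red → 2 (first significant figure)
Black → 0 (second significant figure)
Black → 0 (third significant figure)
Silver → ×0.01 multiplier
Brown → ±1% tolerance
200 × 0.01 = 2 Ω
Smallest = 2 × (1 − 1/100) = 1.98 Ω.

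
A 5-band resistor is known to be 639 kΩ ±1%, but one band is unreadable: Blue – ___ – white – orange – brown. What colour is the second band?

639000 Ω = 639 × 10^3.
The second band gives digit 3 of the significand, and 3 is orange.

orange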